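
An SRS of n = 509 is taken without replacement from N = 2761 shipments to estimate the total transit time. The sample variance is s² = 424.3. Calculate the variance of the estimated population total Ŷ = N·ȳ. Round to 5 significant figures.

Var(Ŷ) = N²·Var(ȳ) = N²·(1 − n/N)·s²/n.
f = 509/2761 = 0.18435350; Var(ȳ) = 0.81564650·424.3/509 = 0.67991908.
Var(Ŷ) = 2761² · 0.67991908 = 5.1831054 × 10^6.

5.1831 × 10^6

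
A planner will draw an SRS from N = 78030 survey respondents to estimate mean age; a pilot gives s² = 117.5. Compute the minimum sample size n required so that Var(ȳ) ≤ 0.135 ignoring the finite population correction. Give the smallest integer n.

Without fpc, n₀ = s²/D = 117.5/0.135 = 870.3704.
Rounding up, n = 871.

871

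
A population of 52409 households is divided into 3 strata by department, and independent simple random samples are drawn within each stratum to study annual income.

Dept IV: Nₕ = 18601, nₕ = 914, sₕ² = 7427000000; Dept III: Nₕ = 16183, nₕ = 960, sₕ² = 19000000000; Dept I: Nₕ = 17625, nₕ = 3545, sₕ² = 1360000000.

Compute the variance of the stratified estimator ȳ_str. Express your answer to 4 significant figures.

2.783 × 10^6

Var(ȳ_str) = Σₕ Wₕ²(1 − fₕ)sₕ²/nₕ with Wₕ = Nₕ/N, N = 52409.
Dept IV: Wₕ = 0.35491996; term = 0.35491996²·(1 − 0.04913714)·7427000000/914 = 973298.27.
Dept III: Wₕ = 0.30878284; term = 0.30878284²·(1 − 0.05932151)·19000000000/960 = 1.7751289 × 10^6.
Dept I: Wₕ = 0.33629720; term = 0.33629720²·(1 − 0.20113475)·1360000000/3545 = 34661.129.
Sum = 2.7830883 × 10^6.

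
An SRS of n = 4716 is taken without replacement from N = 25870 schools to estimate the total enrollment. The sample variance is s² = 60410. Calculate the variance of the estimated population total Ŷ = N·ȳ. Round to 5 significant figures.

7.0101 × 10^9

Var(Ŷ) = N²·Var(ȳ) = N²·(1 − n/N)·s²/n.
f = 4716/25870 = 0.18229610; Var(ȳ) = 0.81770390·60410/4716 = 10.474447.
Var(Ŷ) = 25870² · 10.474447 = 7.0100959 × 10^9.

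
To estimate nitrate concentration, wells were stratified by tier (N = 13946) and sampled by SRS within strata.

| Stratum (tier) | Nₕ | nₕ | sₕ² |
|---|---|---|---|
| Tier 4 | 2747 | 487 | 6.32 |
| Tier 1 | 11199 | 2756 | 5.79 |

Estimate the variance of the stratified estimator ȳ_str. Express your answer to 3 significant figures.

Var(ȳ_str) = Σₕ Wₕ²(1 − fₕ)sₕ²/nₕ with Wₕ = Nₕ/N, N = 13946.
Tier 4: Wₕ = 0.19697404; term = 0.19697404²·(1 − 0.17728431)·6.32/487 = 4.1424368 × 10^-4.
Tier 1: Wₕ = 0.80302596; term = 0.80302596²·(1 − 0.24609340)·5.79/2756 = 0.0010213535.
Sum = 0.0014355972.

0.00144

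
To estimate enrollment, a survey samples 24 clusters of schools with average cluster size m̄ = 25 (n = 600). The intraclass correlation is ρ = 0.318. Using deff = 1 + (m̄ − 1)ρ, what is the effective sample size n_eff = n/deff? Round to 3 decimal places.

69.509

deff = 1 + (25 − 1)·0.318 = 1 + 7.632 = 8.632.
n_eff = 600 / 8.632 = 69.509.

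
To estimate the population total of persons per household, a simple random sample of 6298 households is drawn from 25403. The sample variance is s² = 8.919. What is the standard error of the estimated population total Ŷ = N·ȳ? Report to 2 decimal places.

829.03

Var(Ŷ) = N²·Var(ȳ) = N²·(1 − n/N)·s²/n.
f = 6298/25403 = 0.24792347; Var(ȳ) = 0.75207653·8.919/6298 = 0.0010650636.
Var(Ŷ) = 25403² · 0.0010650636 = 687298.76.
SE(Ŷ) = √(687298.76) = 829.03.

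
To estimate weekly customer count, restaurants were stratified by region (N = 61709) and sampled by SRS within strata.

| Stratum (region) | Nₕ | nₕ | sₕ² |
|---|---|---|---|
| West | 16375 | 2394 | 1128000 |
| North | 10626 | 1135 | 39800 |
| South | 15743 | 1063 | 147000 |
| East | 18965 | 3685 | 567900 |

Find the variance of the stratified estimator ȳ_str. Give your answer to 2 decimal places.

49.38

Var(ȳ_str) = Σₕ Wₕ²(1 − fₕ)sₕ²/nₕ with Wₕ = Nₕ/N, N = 61709.
West: Wₕ = 0.26535838; term = 0.26535838²·(1 − 0.14619847)·1128000/2394 = 28.32745.
North: Wₕ = 0.17219530; term = 0.17219530²·(1 − 0.10681348)·39800/1135 = 0.92869259.
South: Wₕ = 0.25511676; term = 0.25511676²·(1 − 0.06752207)·147000/1063 = 8.3926788.
East: Wₕ = 0.30732956; term = 0.30732956²·(1 − 0.19430530)·567900/3685 = 11.727719.
Sum = 49.37654.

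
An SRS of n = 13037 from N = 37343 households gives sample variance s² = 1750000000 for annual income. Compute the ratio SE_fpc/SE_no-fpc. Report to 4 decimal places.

0.8068

f = n/N = 13037/37343 = 0.34911496.
SE_no-fpc = √(s²/n) = 366.37868; SE_fpc = √((1−f)s²/n) = 295.58496.
Ratio = √(1−f) = 0.80677447.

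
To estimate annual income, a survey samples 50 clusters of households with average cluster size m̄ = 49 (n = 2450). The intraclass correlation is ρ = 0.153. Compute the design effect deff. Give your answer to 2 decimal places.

8.34

deff = 1 + (49 − 1)·0.153 = 1 + 7.344 = 8.344.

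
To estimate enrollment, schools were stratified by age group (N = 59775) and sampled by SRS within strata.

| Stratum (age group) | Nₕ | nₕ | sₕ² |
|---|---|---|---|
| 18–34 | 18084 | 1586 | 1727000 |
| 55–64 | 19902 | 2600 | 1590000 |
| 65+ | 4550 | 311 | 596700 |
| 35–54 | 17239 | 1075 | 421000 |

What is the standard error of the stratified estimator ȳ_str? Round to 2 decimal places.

13.81

Var(ȳ_str) = Σₕ Wₕ²(1 − fₕ)sₕ²/nₕ with Wₕ = Nₕ/N, N = 59775.
18–34: Wₕ = 0.30253450; term = 0.30253450²·(1 − 0.08770184)·1727000/1586 = 90.923424.
55–64: Wₕ = 0.33294856; term = 0.33294856²·(1 − 0.13064014)·1590000/2600 = 58.93559.
65+: Wₕ = 0.07611878; term = 0.07611878²·(1 − 0.06835165)·596700/311 = 10.356936.
35–54: Wₕ = 0.28839816; term = 0.28839816²·(1 − 0.06235861)·421000/1075 = 30.541852.
Sum = 190.7578.
SE = √(190.7578) = 13.81.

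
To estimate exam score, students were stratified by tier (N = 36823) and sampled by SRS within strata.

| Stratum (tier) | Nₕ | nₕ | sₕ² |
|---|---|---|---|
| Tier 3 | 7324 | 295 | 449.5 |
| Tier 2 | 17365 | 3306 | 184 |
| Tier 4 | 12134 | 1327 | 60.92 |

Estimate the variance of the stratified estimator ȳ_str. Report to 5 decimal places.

0.07231

Var(ȳ_str) = Σₕ Wₕ²(1 − fₕ)sₕ²/nₕ with Wₕ = Nₕ/N, N = 36823.
Tier 3: Wₕ = 0.19889743; term = 0.19889743²·(1 − 0.04027854)·449.5/295 = 0.057851047.
Tier 2: Wₕ = 0.47158026; term = 0.47158026²·(1 − 0.19038295)·184/3306 = 0.01002088.
Tier 4: Wₕ = 0.32952231; term = 0.32952231²·(1 − 0.10936212)·60.92/1327 = 0.0044397629.
Sum = 0.07231169.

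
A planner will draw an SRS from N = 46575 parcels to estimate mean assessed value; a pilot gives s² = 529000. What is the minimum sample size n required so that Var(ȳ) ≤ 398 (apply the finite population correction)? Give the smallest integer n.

Without fpc, n₀ = s²/D = 529000/398 = 1329.1457.
With fpc, (1 − n/N)·s²/n ≤ D requires n ≥ n₀/(1 + n₀/N) = 1329.1457/(1 + 1329.1457/46575) = 1292.2673.
Rounding up, n = 1293.

1293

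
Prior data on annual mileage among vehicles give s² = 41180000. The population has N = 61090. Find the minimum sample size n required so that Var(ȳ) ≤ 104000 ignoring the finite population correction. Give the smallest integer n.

396

Without fpc, n₀ = s²/D = 41180000/104000 = 395.9615.
Rounding up, n = 396.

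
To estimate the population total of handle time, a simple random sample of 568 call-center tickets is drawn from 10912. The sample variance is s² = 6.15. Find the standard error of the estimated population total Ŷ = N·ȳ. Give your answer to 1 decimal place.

1105.5

Var(Ŷ) = N²·Var(ȳ) = N²·(1 − n/N)·s²/n.
f = 568/10912 = 0.05205279; Var(ȳ) = 0.94794721·6.15/568 = 0.010263865.
Var(Ŷ) = 10912² · 0.010263865 = 1.2221363 × 10^6.
SE(Ŷ) = √(1.2221363 × 10^6) = 1105.5.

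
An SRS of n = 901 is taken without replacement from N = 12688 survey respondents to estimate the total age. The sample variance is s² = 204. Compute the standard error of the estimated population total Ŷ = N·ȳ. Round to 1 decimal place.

5819.0

Var(Ŷ) = N²·Var(ȳ) = N²·(1 − n/N)·s²/n.
f = 901/12688 = 0.07101198; Var(ȳ) = 0.92898802·204/901 = 0.21033691.
Var(Ŷ) = 12688² · 0.21033691 = 3.386116 × 10^7.
SE(Ŷ) = √(3.386116 × 10^7) = 5819.0.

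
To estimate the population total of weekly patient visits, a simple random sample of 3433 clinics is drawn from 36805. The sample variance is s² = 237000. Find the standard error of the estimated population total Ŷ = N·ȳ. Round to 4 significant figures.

291200

Var(Ŷ) = N²·Var(ȳ) = N²·(1 − n/N)·s²/n.
f = 3433/36805 = 0.09327537; Var(ȳ) = 0.90672463·237000/3433 = 62.596486.
Var(Ŷ) = 36805² · 62.596486 = 8.4793702 × 10^10.
SE(Ŷ) = √(8.4793702 × 10^10) = 291200.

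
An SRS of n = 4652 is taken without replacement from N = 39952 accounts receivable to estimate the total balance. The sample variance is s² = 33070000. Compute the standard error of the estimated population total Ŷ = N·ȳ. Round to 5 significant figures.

3.1663 × 10^6

Var(Ŷ) = N²·Var(ȳ) = N²·(1 − n/N)·s²/n.
f = 4652/39952 = 0.11643973; Var(ȳ) = 0.88356027·33070000/4652 = 6281.0271.
Var(Ŷ) = 39952² · 6281.0271 = 1.0025539 × 10^13.
SE(Ŷ) = √(1.0025539 × 10^13) = 3.1663 × 10^6.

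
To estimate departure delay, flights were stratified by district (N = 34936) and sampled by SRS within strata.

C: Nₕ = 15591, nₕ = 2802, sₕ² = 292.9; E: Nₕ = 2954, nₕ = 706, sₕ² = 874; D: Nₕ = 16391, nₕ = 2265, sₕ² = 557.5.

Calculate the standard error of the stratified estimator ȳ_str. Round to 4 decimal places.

0.2655

Var(ȳ_str) = Σₕ Wₕ²(1 − fₕ)sₕ²/nₕ with Wₕ = Nₕ/N, N = 34936.
C: Wₕ = 0.44627319; term = 0.44627319²·(1 − 0.17971907)·292.9/2802 = 0.017077152.
E: Wₕ = 0.08455461; term = 0.08455461²·(1 − 0.23899797)·874/706 = 0.0067354586.
D: Wₕ = 0.46917220; term = 0.46917220²·(1 − 0.13818559)·557.5/2265 = 0.046693342.
Sum = 0.070505953.
SE = √(0.070505953) = 0.2655.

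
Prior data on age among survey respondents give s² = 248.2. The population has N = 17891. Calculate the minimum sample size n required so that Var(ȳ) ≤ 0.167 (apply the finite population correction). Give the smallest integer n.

Without fpc, n₀ = s²/D = 248.2/0.167 = 1486.2275.
With fpc, (1 − n/N)·s²/n ≤ D requires n ≥ n₀/(1 + n₀/N) = 1486.2275/(1 + 1486.2275/17891) = 1372.2343.
Rounding up, n = 1373.

1373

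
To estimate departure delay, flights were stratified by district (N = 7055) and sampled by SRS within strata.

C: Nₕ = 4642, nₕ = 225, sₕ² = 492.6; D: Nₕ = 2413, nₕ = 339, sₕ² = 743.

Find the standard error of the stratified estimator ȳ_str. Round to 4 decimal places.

1.0594

Var(ȳ_str) = Σₕ Wₕ²(1 − fₕ)sₕ²/nₕ with Wₕ = Nₕ/N, N = 7055.
C: Wₕ = 0.65797307; term = 0.65797307²·(1 − 0.04847049)·492.6/225 = 0.90188339.
D: Wₕ = 0.34202693; term = 0.34202693²·(1 − 0.14048902)·743/339 = 0.22037441.
Sum = 1.1222578.
SE = √(1.1222578) = 1.0594.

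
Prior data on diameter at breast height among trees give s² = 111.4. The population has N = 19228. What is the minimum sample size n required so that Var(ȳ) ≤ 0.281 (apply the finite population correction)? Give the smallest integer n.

389

Without fpc, n₀ = s²/D = 111.4/0.281 = 396.4413.
With fpc, (1 − n/N)·s²/n ≤ D requires n ≥ n₀/(1 + n₀/N) = 396.4413/(1 + 396.4413/19228) = 388.4326.
Rounding up, n = 389.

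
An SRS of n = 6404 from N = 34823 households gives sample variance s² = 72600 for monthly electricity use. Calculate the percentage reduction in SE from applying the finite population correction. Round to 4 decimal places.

9.6618

f = n/N = 6404/34823 = 0.18390144.
SE_no-fpc = √(s²/n) = 3.3669964; SE_fpc = √((1−f)s²/n) = 3.041683.
Ratio = √(1−f) = 0.90338173. Reduction = 100·(1 − 0.90338173) = 9.6618%.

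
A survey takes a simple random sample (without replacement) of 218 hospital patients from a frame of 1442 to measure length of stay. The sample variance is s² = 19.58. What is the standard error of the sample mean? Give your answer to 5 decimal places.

Under SRS without replacement, Var(ȳ) = (1 − f)·s²/n with f = n/N = 218/1442 = 0.15117892.
Var(ȳ) = (1 − 0.15117892)·19.58/218 = 0.84882108·0.089816514 = 0.07623815.
SE(ȳ) = √(0.07623815) = 0.27611.

0.27611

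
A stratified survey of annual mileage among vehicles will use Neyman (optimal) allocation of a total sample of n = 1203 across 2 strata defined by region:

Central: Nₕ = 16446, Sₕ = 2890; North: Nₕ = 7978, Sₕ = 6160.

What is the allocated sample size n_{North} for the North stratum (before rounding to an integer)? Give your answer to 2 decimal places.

611.55

Neyman allocation: nₕ = n·NₕSₕ / Σⱼ NⱼSⱼ.
Σ NⱼSⱼ = 16446·2890 + 7978·6160 = 9.667342 × 10^7.
n_{North} = 1203·7978·6160 / (9.667342 × 10^7) = 611.55.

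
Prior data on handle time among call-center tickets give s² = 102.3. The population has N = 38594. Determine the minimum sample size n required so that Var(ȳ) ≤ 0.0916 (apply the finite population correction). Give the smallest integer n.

Without fpc, n₀ = s²/D = 102.3/0.0916 = 1116.8122.
With fpc, (1 − n/N)·s²/n ≤ D requires n ≥ n₀/(1 + n₀/N) = 1116.8122/(1 + 1116.8122/38594) = 1085.4034.
Rounding up, n = 1086.

1086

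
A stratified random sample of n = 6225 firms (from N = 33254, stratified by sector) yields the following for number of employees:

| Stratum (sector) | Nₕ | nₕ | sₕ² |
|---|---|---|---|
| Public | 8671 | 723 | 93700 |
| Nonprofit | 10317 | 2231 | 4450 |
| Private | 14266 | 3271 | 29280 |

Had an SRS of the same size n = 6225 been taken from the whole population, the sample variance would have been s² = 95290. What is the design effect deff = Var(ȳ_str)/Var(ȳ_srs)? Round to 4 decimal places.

Var(ȳ_str) = Σ Wₕ²(1−fₕ)sₕ²/nₕ with Wₕ = Nₕ/33254:
  Public: (8671/33254)²·(1−723/8671)·93700/723 = 8.0768228
  Nonprofit: (10317/33254)²·(1−2231/10317)·4450/2231 = 0.15047343
  Private: (14266/33254)²·(1−3271/14266)·29280/3271 = 1.2696973
  → Var(ȳ_str) = 9.4969935.
Var(ȳ_srs) = (1 − 6225/33254)·95290/6225 = 12.442111.
deff = 9.4969935 / 12.442111 = 0.7633.

0.7633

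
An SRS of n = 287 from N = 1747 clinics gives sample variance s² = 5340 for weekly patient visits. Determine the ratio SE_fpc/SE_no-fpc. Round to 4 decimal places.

f = n/N = 287/1747 = 0.16428163.
SE_no-fpc = √(s²/n) = 4.3134988; SE_fpc = √((1−f)s²/n) = 3.9432985.
Ratio = √(1−f) = 0.91417634.

0.9142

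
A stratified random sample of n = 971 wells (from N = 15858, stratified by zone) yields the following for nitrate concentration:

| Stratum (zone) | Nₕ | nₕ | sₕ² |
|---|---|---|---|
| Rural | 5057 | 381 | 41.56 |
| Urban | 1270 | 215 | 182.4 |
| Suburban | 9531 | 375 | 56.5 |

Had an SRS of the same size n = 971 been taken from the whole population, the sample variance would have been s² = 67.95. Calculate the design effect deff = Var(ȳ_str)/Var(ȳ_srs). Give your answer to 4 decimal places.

Var(ȳ_str) = Σ Wₕ²(1−fₕ)sₕ²/nₕ with Wₕ = Nₕ/15858:
  Rural: (5057/15858)²·(1−381/5057)·41.56/381 = 0.01025702
  Urban: (1270/15858)²·(1−215/1270)·182.4/215 = 0.0045200759
  Suburban: (9531/15858)²·(1−375/9531)·56.5/375 = 0.052283494
  → Var(ȳ_str) = 0.06706059.
Var(ȳ_srs) = (1 − 971/15858)·67.95/971 = 0.065694499.
deff = 0.06706059 / 0.065694499 = 1.0208.

1.0208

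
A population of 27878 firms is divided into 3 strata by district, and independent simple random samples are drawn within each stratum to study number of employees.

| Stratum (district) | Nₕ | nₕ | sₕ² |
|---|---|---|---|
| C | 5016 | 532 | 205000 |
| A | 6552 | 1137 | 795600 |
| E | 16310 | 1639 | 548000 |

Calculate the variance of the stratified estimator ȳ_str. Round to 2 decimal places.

146.04

Var(ȳ_str) = Σₕ Wₕ²(1 − fₕ)sₕ²/nₕ with Wₕ = Nₕ/N, N = 27878.
C: Wₕ = 0.17992682; term = 0.17992682²·(1 − 0.10606061)·205000/532 = 11.151727.
A: Wₕ = 0.23502403; term = 0.23502403²·(1 − 0.17353480)·795600/1137 = 31.943569.
E: Wₕ = 0.58504914; term = 0.58504914²·(1 − 0.10049050)·548000/1639 = 102.94187.
Sum = 146.03717.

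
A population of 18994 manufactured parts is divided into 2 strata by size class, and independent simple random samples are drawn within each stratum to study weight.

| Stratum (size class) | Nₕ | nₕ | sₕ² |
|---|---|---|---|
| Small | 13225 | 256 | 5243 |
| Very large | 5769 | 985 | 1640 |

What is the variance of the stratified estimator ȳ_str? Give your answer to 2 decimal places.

Var(ȳ_str) = Σₕ Wₕ²(1 − fₕ)sₕ²/nₕ with Wₕ = Nₕ/N, N = 18994.
Small: Wₕ = 0.69627251; term = 0.69627251²·(1 − 0.01935728)·5243/256 = 9.7366419.
Very large: Wₕ = 0.30372749; term = 0.30372749²·(1 − 0.17074016)·1640/985 = 0.1273698.
Sum = 9.8640117.

9.86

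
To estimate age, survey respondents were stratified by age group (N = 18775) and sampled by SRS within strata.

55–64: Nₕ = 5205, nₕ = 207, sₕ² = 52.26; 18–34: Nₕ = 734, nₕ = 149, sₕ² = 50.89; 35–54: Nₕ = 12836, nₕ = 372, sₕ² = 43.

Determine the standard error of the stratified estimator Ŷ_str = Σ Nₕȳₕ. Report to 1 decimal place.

5020.7

Var(Ŷ_str) = Σₕ Nₕ²(1 − fₕ)sₕ²/nₕ.
55–64: 5205²·(1 − 207/5205)·52.26/207 = 6.5677414 × 10^6.
18–34: 734²·(1 − 149/734)·50.89/149 = 146655.42.
35–54: 12836²·(1 − 372/12836)·43/372 = 1.8493225 × 10^7.
Sum = 2.5207622 × 10^7.
SE = √(2.5207622 × 10^7) = 5020.7.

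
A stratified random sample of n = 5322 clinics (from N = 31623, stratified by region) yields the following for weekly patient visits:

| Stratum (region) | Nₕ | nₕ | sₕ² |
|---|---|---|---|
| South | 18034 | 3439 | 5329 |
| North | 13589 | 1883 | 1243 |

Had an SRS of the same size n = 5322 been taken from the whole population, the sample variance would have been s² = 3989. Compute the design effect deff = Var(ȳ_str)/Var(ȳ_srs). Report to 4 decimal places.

Var(ȳ_str) = Σ Wₕ²(1−fₕ)sₕ²/nₕ with Wₕ = Nₕ/31623:
  South: (18034/31623)²·(1−3439/18034)·5329/3439 = 0.40785292
  North: (13589/31623)²·(1−1883/13589)·1243/1883 = 0.10500517
  → Var(ȳ_str) = 0.51285809.
Var(ȳ_srs) = (1 − 5322/31623)·3989/5322 = 0.62338789.
deff = 0.51285809 / 0.62338789 = 0.8227.

0.8227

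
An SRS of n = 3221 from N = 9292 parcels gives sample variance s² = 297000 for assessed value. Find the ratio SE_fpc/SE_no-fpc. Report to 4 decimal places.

0.8083

f = n/N = 3221/9292 = 0.34664227.
SE_no-fpc = √(s²/n) = 9.6024679; SE_fpc = √((1−f)s²/n) = 7.7617273.
Ratio = √(1−f) = 0.80830547.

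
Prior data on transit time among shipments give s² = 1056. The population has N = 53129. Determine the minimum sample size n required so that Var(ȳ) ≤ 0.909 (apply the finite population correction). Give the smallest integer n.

Without fpc, n₀ = s²/D = 1056/0.909 = 1161.7162.
With fpc, (1 − n/N)·s²/n ≤ D requires n ≥ n₀/(1 + n₀/N) = 1161.7162/(1 + 1161.7162/53129) = 1136.8577.
Rounding up, n = 1137.

1137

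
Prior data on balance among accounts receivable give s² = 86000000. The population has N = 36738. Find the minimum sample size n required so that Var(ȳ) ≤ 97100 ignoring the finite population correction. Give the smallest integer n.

886

Without fpc, n₀ = s²/D = 86000000/97100 = 885.6849.
Rounding up, n = 886.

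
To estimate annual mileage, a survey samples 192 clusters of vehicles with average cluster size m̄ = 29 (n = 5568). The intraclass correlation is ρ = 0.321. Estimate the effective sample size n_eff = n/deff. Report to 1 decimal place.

deff = 1 + (29 − 1)·0.321 = 1 + 8.988 = 9.988.
n_eff = 5568 / 9.988 = 557.5.

557.5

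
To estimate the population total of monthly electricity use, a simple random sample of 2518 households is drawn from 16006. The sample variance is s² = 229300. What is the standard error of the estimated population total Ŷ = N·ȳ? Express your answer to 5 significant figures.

140210

Var(Ŷ) = N²·Var(ȳ) = N²·(1 − n/N)·s²/n.
f = 2518/16006 = 0.15731601; Var(ȳ) = 0.84268399·229300/2518 = 76.738459.
Var(Ŷ) = 16006² · 76.738459 = 1.9659782 × 10^10.
SE(Ŷ) = √(1.9659782 × 10^10) = 140210.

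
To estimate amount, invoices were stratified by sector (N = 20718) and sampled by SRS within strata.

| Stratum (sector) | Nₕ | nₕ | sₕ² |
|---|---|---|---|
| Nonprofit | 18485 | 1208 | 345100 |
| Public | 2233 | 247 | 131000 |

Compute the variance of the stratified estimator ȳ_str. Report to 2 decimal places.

218.03

Var(ȳ_str) = Σₕ Wₕ²(1 − fₕ)sₕ²/nₕ with Wₕ = Nₕ/N, N = 20718.
Nonprofit: Wₕ = 0.89221933; term = 0.89221933²·(1 − 0.06535028)·345100/1208 = 212.55443.
Public: Wₕ = 0.10778067; term = 0.10778067²·(1 − 0.11061352)·131000/247 = 5.4795722.
Sum = 218.034.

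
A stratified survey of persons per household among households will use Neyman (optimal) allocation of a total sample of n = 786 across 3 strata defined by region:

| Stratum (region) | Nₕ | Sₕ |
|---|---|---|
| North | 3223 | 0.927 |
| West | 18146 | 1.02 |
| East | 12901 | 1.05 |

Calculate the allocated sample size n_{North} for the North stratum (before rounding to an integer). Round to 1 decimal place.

67.0

Neyman allocation: nₕ = n·NₕSₕ / Σⱼ NⱼSⱼ.
Σ NⱼSⱼ = 3223·0.927 + 18146·1.02 + 12901·1.05 = 35042.691.
n_{North} = 786·3223·0.927 / 35042.691 = 67.0.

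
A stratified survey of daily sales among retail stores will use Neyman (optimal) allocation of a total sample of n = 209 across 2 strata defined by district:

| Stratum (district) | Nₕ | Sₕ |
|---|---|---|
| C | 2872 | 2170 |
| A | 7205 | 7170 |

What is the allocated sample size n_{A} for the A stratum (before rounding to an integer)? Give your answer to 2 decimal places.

186.50

Neyman allocation: nₕ = n·NₕSₕ / Σⱼ NⱼSⱼ.
Σ NⱼSⱼ = 2872·2170 + 7205·7170 = 5.789209 × 10^7.
n_{A} = 209·7205·7170 / (5.789209 × 10^7) = 186.50.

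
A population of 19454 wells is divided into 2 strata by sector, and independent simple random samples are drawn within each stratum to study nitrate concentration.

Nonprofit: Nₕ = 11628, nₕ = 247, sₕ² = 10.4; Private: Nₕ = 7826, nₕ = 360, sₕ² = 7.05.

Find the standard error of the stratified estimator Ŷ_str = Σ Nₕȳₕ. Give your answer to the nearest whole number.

Var(Ŷ_str) = Σₕ Nₕ²(1 − fₕ)sₕ²/nₕ.
Nonprofit: 11628²·(1 − 247/11628)·10.4/247 = 5.5721376 × 10^6.
Private: 7826²·(1 − 360/7826)·7.05/360 = 1.1442329 × 10^6.
Sum = 6.7163705 × 10^6.
SE = √(6.7163705 × 10^6) = 2592.

2592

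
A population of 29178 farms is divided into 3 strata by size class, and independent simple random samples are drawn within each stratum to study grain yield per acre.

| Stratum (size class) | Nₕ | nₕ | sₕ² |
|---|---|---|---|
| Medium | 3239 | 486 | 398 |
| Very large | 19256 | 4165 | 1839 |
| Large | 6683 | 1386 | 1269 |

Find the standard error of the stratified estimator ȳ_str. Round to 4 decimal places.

0.4442

Var(ȳ_str) = Σₕ Wₕ²(1 − fₕ)sₕ²/nₕ with Wₕ = Nₕ/N, N = 29178.
Medium: Wₕ = 0.11100829; term = 0.11100829²·(1 − 0.15004631)·398/486 = 0.0085773459.
Very large: Wₕ = 0.65994928; term = 0.65994928²·(1 − 0.21629622)·1839/4165 = 0.15070921.
Large: Wₕ = 0.22904243; term = 0.22904243²·(1 − 0.20739189)·1269/1386 = 0.038070518.
Sum = 0.19735707.
SE = √(0.19735707) = 0.4442.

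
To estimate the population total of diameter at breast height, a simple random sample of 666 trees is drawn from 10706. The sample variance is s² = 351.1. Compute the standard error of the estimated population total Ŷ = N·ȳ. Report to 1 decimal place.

Var(Ŷ) = N²·Var(ȳ) = N²·(1 − n/N)·s²/n.
f = 666/10706 = 0.06220811; Var(ȳ) = 0.93779189·351.1/666 = 0.49438248.
Var(Ŷ) = 10706² · 0.49438248 = 5.6665347 × 10^7.
SE(Ŷ) = √(5.6665347 × 10^7) = 7527.6.

7527.6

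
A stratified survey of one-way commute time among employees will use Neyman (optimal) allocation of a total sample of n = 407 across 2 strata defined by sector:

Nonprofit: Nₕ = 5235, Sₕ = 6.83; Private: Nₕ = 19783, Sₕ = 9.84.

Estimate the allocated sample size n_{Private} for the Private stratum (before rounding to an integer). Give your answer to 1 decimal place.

Neyman allocation: nₕ = n·NₕSₕ / Σⱼ NⱼSⱼ.
Σ NⱼSⱼ = 5235·6.83 + 19783·9.84 = 230419.77.
n_{Private} = 407·19783·9.84 / 230419.77 = 343.8.

343.8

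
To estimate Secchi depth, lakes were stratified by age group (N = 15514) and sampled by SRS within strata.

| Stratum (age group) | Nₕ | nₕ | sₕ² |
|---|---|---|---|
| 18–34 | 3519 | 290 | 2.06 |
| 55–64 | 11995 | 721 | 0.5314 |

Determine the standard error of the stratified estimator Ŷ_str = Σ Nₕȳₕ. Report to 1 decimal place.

Var(Ŷ_str) = Σₕ Nₕ²(1 − fₕ)sₕ²/nₕ.
18–34: 3519²·(1 − 290/3519)·2.06/290 = 80715.424.
55–64: 11995²·(1 − 721/11995)·0.5314/721 = 99670.025.
Sum = 180385.45.
SE = √(180385.45) = 424.7.

424.7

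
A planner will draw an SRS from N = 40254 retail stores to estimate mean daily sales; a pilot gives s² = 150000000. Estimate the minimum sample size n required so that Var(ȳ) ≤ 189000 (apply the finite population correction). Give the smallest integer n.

Without fpc, n₀ = s²/D = 150000000/189000 = 793.6508.
With fpc, (1 − n/N)·s²/n ≤ D requires n ≥ n₀/(1 + n₀/N) = 793.6508/(1 + 793.6508/40254) = 778.3057.
Rounding up, n = 779.

779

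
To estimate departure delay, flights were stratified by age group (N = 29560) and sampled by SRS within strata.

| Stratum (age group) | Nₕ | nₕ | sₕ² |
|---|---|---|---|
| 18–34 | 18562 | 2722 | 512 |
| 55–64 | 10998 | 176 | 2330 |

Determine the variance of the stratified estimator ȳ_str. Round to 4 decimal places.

1.8665

Var(ȳ_str) = Σₕ Wₕ²(1 − fₕ)sₕ²/nₕ with Wₕ = Nₕ/N, N = 29560.
18–34: Wₕ = 0.62794317; term = 0.62794317²·(1 − 0.14664368)·512/2722 = 0.063292599.
55–64: Wₕ = 0.37205683; term = 0.37205683²·(1 − 0.01600291)·2330/176 = 1.8032487.
Sum = 1.8665413.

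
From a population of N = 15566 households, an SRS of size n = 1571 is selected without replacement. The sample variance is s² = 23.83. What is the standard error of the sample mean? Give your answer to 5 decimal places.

Under SRS without replacement, Var(ȳ) = (1 − f)·s²/n with f = n/N = 1571/15566 = 0.10092509.
Var(ȳ) = (1 − 0.10092509)·23.83/1571 = 0.89907491·0.015168682 = 0.013637782.
SE(ȳ) = √(0.013637782) = 0.11678.

0.11678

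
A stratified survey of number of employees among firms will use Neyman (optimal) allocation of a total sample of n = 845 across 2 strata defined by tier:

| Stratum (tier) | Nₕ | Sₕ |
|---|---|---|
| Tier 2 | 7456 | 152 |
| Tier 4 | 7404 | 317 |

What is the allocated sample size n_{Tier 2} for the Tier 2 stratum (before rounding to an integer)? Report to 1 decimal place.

275.2

Neyman allocation: nₕ = n·NₕSₕ / Σⱼ NⱼSⱼ.
Σ NⱼSⱼ = 7456·152 + 7404·317 = 3.48038 × 10^6.
n_{Tier 2} = 845·7456·152 / (3.48038 × 10^6) = 275.2.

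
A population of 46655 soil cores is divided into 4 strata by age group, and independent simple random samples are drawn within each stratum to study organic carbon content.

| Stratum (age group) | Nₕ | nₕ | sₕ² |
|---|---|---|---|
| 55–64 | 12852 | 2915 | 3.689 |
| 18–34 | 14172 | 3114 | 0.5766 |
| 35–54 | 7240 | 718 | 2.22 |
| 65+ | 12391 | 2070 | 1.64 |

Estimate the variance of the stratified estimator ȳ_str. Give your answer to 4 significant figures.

2.012 × 10^-4

Var(ȳ_str) = Σₕ Wₕ²(1 − fₕ)sₕ²/nₕ with Wₕ = Nₕ/N, N = 46655.
55–64: Wₕ = 0.27546887; term = 0.27546887²·(1 − 0.22681295)·3.689/2915 = 7.4250557 × 10^-5.
18–34: Wₕ = 0.30376165; term = 0.30376165²·(1 − 0.21972904)·0.5766/3114 = 1.3331143 × 10^-5.
35–54: Wₕ = 0.15518165; term = 0.15518165²·(1 − 0.09917127)·2.22/718 = 6.7073583 × 10^-5.
65+: Wₕ = 0.26558783; term = 0.26558783²·(1 − 0.16705673)·1.64/2070 = 4.6548453 × 10^-5.
Sum = 2.0120374 × 10^-4.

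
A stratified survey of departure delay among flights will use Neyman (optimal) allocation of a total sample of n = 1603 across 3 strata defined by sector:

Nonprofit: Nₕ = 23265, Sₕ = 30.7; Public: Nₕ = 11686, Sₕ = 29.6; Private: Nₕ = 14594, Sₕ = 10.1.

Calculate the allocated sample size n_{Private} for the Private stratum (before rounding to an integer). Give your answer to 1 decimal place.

Neyman allocation: nₕ = n·NₕSₕ / Σⱼ NⱼSⱼ.
Σ NⱼSⱼ = 23265·30.7 + 11686·29.6 + 14594·10.1 = 1.2075405 × 10^6.
n_{Private} = 1603·14594·10.1 / (1.2075405 × 10^6) = 195.7.

195.7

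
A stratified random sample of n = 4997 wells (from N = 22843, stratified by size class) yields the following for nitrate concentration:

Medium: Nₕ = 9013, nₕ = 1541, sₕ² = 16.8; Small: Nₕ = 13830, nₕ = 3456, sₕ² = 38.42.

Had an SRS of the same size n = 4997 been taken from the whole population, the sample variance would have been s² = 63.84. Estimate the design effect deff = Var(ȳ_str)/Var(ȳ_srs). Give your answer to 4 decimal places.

Var(ȳ_str) = Σ Wₕ²(1−fₕ)sₕ²/nₕ with Wₕ = Nₕ/22843:
  Medium: (9013/22843)²·(1−1541/9013)·16.8/1541 = 0.0014070405
  Small: (13830/22843)²·(1−3456/13830)·38.42/3456 = 0.0030566504
  → Var(ȳ_str) = 0.0044636909.
Var(ȳ_srs) = (1 − 4997/22843)·63.84/4997 = 0.0099809362.
deff = 0.0044636909 / 0.0099809362 = 0.4472.

0.4472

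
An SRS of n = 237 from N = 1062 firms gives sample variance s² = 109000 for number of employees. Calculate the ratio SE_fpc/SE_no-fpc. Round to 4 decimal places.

0.8814

f = n/N = 237/1062 = 0.22316384.
SE_no-fpc = √(s²/n) = 21.445643; SE_fpc = √((1−f)s²/n) = 18.901827.
Ratio = √(1−f) = 0.88138309.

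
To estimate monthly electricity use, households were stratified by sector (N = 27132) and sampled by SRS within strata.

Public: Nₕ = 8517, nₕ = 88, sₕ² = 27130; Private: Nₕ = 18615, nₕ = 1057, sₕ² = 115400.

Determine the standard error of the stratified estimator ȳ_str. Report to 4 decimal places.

Var(ȳ_str) = Σₕ Wₕ²(1 − fₕ)sₕ²/nₕ with Wₕ = Nₕ/N, N = 27132.
Public: Wₕ = 0.31390977; term = 0.31390977²·(1 − 0.01033228)·27130/88 = 30.065346.
Private: Wₕ = 0.68609023; term = 0.68609023²·(1 − 0.05678216)·115400/1057 = 48.473602.
Sum = 78.538948.
SE = √(78.538948) = 8.8622.

8.8622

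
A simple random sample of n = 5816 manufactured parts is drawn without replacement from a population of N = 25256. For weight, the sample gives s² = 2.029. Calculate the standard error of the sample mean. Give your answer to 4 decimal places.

Under SRS without replacement, Var(ȳ) = (1 − f)·s²/n with f = n/N = 5816/25256 = 0.23028191.
Var(ȳ) = (1 − 0.23028191)·2.029/5816 = 0.76971809·3.488652 × 10^-4 = 2.6852785 × 10^-4.
SE(ȳ) = √(2.6852785 × 10^-4) = 0.0164.

0.0164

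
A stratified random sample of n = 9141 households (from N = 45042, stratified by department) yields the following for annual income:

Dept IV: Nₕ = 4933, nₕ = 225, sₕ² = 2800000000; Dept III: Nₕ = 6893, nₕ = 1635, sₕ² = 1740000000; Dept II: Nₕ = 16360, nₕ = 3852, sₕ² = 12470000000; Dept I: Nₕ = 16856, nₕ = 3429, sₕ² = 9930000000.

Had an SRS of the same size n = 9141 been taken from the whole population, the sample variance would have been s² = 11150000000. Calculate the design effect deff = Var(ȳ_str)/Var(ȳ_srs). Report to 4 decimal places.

Var(ȳ_str) = Σ Wₕ²(1−fₕ)sₕ²/nₕ with Wₕ = Nₕ/45042:
  Dept IV: (4933/45042)²·(1−225/4933)·2800000000/225 = 142458.3
  Dept III: (6893/45042)²·(1−1635/6893)·1740000000/1635 = 19011.878
  Dept II: (16360/45042)²·(1−3852/16360)·12470000000/3852 = 326524.68
  Dept I: (16856/45042)²·(1−3429/16856)·9930000000/3429 = 323057.59
  → Var(ȳ_str) = 811052.45.
Var(ȳ_srs) = (1 − 9141/45042)·11150000000/9141 = 972232.28.
deff = 811052.45 / 972232.28 = 0.8342.

0.8342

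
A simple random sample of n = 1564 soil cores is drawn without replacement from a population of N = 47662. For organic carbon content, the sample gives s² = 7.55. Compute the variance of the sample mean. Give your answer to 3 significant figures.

0.00467

Under SRS without replacement, Var(ȳ) = (1 − f)·s²/n with f = n/N = 1564/47662 = 0.03281440.
Var(ȳ) = (1 − 0.03281440)·7.55/1564 = 0.96718560·0.0048273657 = 0.0046689586.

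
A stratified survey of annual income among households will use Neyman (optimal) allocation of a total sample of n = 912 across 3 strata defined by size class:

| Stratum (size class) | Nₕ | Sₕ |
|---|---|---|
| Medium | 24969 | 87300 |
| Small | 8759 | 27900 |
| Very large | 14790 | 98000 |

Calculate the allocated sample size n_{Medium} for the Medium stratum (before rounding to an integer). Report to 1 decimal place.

513.2

Neyman allocation: nₕ = n·NₕSₕ / Σⱼ NⱼSⱼ.
Σ NⱼSⱼ = 24969·87300 + 8759·27900 + 14790·98000 = 3.8735898 × 10^9.
n_{Medium} = 912·24969·87300 / (3.8735898 × 10^9) = 513.2.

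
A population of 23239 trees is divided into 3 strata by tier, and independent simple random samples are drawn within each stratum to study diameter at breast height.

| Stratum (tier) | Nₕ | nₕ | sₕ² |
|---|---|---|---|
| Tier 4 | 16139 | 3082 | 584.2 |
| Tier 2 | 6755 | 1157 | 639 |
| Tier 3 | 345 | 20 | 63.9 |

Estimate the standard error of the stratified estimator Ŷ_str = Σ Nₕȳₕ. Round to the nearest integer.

Var(Ŷ_str) = Σₕ Nₕ²(1 − fₕ)sₕ²/nₕ.
Tier 4: 16139²·(1 − 3082/16139)·584.2/3082 = 3.994376 × 10^7.
Tier 2: 6755²·(1 − 1157/6755)·639/1157 = 2.088458 × 10^7.
Tier 3: 345²·(1 − 20/345)·63.9/20 = 358239.38.
Sum = 6.1186579 × 10^7.
SE = √(6.1186579 × 10^7) = 7822.

7822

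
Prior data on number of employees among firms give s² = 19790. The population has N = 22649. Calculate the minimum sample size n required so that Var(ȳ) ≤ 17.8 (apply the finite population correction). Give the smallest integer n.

Without fpc, n₀ = s²/D = 19790/17.8 = 1111.7978.
With fpc, (1 − n/N)·s²/n ≤ D requires n ≥ n₀/(1 + n₀/N) = 1111.7978/(1 + 1111.7978/22649) = 1059.7754.
Rounding up, n = 1060.

1060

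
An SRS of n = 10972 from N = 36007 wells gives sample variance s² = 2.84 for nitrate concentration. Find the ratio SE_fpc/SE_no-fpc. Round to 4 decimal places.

0.8338

f = n/N = 10972/36007 = 0.30471853.
SE_no-fpc = √(s²/n) = 0.016088527; SE_fpc = √((1−f)s²/n) = 0.013415183.
Ratio = √(1−f) = 0.83383540.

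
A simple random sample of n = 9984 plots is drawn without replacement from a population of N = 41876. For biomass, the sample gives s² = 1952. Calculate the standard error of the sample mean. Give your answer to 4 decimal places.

0.3859

Under SRS without replacement, Var(ȳ) = (1 − f)·s²/n with f = n/N = 9984/41876 = 0.23841819.
Var(ȳ) = (1 − 0.23841819)·1952/9984 = 0.76158181·0.19551282 = 0.14889901.
SE(ȳ) = √(0.14889901) = 0.3859.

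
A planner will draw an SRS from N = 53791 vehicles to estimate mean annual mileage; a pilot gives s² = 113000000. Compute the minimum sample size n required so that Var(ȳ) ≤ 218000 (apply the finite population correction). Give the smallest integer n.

514

Without fpc, n₀ = s²/D = 113000000/218000 = 518.3486.
With fpc, (1 − n/N)·s²/n ≤ D requires n ≥ n₀/(1 + n₀/N) = 518.3486/(1 + 518.3486/53791) = 513.4013.
Rounding up, n = 514.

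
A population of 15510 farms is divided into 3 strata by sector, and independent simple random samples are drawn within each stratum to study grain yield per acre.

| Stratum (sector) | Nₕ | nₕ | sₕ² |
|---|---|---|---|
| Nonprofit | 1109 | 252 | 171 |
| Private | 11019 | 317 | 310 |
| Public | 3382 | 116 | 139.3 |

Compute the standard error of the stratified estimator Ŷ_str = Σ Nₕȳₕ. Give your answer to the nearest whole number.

Var(Ŷ_str) = Σₕ Nₕ²(1 − fₕ)sₕ²/nₕ.
Nonprofit: 1109²·(1 − 252/1109)·171/252 = 644923.11.
Private: 11019²·(1 − 317/11019)·310/317 = 1.1532131 × 10^8.
Public: 3382²·(1 − 116/3382)·139.3/116 = 1.3264256 × 10^7.
Sum = 1.2923049 × 10^8.
SE = √(1.2923049 × 10^8) = 11368.

11368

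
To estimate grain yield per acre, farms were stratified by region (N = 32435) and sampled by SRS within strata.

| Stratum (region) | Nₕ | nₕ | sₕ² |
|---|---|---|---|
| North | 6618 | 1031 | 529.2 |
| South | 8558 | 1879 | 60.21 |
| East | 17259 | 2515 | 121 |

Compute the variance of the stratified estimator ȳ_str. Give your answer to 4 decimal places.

0.0314

Var(ȳ_str) = Σₕ Wₕ²(1 − fₕ)sₕ²/nₕ with Wₕ = Nₕ/N, N = 32435.
North: Wₕ = 0.20403885; term = 0.20403885²·(1 − 0.15578725)·529.2/1031 = 0.018040094.
South: Wₕ = 0.26385078; term = 0.26385078²·(1 − 0.21956065)·60.21/1879 = 0.001740996.
East: Wₕ = 0.53211037; term = 0.53211037²·(1 − 0.14572107)·121/2515 = 0.011637254.
Sum = 0.031418344.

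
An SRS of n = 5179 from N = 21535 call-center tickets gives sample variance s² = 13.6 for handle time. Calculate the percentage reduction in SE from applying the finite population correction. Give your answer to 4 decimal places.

12.8503

f = n/N = 5179/21535 = 0.24049222.
SE_no-fpc = √(s²/n) = 0.05124441; SE_fpc = √((1−f)s²/n) = 0.044659372.
Ratio = √(1−f) = 0.87149743. Reduction = 100·(1 − 0.87149743) = 12.8503%.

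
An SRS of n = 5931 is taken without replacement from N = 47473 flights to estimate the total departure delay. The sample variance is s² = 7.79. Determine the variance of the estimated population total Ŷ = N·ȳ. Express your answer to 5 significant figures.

2.5903 × 10^6

Var(Ŷ) = N²·Var(ȳ) = N²·(1 − n/N)·s²/n.
f = 5931/47473 = 0.12493417; Var(ȳ) = 0.87506583·7.79/5931 = 0.0011493446.
Var(Ŷ) = 47473² · 0.0011493446 = 2.5902615 × 10^6.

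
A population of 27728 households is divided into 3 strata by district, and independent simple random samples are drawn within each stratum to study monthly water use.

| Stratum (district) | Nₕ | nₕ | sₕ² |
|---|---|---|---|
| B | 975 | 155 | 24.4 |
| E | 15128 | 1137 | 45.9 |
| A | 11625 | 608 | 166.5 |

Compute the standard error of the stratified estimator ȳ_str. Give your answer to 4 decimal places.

Var(ȳ_str) = Σₕ Wₕ²(1 − fₕ)sₕ²/nₕ with Wₕ = Nₕ/N, N = 27728.
B: Wₕ = 0.03516301; term = 0.03516301²·(1 − 0.15897436)·24.4/155 = 1.6369654 × 10^-4.
E: Wₕ = 0.54558569; term = 0.54558569²·(1 − 0.07515865)·45.9/1137 = 0.011113361.
A: Wₕ = 0.41925130; term = 0.41925130²·(1 − 0.05230108)·166.5/608 = 0.045617332.
Sum = 0.05689439.
SE = √(0.05689439) = 0.2385.

0.2385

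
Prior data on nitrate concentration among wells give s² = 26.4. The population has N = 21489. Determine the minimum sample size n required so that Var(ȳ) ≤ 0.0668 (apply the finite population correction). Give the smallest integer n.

Without fpc, n₀ = s²/D = 26.4/0.0668 = 395.2096.
With fpc, (1 − n/N)·s²/n ≤ D requires n ≥ n₀/(1 + n₀/N) = 395.2096/(1 + 395.2096/21489) = 388.0725.
Rounding up, n = 389.

389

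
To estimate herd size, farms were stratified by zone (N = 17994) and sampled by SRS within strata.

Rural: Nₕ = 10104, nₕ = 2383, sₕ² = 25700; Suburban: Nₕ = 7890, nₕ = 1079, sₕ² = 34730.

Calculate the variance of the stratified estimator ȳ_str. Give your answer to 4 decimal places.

7.9406

Var(ȳ_str) = Σₕ Wₕ²(1 − fₕ)sₕ²/nₕ with Wₕ = Nₕ/N, N = 17994.
Rural: Wₕ = 0.56152051; term = 0.56152051²·(1 − 0.23584719)·25700/2383 = 2.5984869.
Suburban: Wₕ = 0.43847949; term = 0.43847949²·(1 − 0.13675539)·34730/1079 = 5.3421465.
Sum = 7.9406334.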